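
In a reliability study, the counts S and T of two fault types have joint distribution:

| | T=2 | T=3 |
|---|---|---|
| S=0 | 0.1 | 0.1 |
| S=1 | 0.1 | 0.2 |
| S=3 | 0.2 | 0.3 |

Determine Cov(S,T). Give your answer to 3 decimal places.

E[S] = 1.8,  E[T] = 2.6
E[ST] = 4.7
Cov(S,T) = E[ST] − E[S]E[T] = 4.7 − (1.8)(2.6) = 0.02

0.020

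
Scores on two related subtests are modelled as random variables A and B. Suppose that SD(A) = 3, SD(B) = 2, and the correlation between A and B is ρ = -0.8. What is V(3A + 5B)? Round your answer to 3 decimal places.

37.000

V(A) = (3)² = 9;  V(B) = (2)² = 4
Cov(A,B) = ρ·SD(A)·SD(B) = -0.8·3·2 = -4.8
V(3A + 5B) = (3)²·V(A) + (5)²·V(B) + 2·(3)·(5)·Cov(A,B)
= 9·9 + 25·4 + 30·-4.8 = 37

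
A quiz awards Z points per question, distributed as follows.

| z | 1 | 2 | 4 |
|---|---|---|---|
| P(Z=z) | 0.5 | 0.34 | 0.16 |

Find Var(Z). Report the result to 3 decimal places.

1.108

E[Z] = (1)(0.5) + (2)(0.34) + (4)(0.16) = 1.82
E[Z²] = (1)²(0.5) + (2)²(0.34) + (4)²(0.16) = 4.42
Var(Z) = E[Z²] − (E[Z])² = 4.42 − (1.82)² = 1.1076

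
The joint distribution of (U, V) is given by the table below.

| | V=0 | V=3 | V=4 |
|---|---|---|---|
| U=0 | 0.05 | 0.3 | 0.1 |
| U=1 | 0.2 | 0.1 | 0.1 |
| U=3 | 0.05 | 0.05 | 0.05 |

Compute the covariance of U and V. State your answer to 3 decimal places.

-0.248

E[U] = 0.85,  E[V] = 2.35
E[UV] = 1.75
cov(U,V) = E[UV] − E[U]E[V] = 1.75 − (0.85)(2.35) = -0.2475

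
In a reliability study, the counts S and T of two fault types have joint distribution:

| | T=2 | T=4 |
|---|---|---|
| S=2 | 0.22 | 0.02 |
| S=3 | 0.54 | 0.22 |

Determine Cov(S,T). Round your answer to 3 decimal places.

E[S] = 2.76,  E[T] = 2.48
E[ST] = 6.92
Cov(S,T) = E[ST] − E[S]E[T] = 6.92 − (2.76)(2.48) = 0.0752

0.075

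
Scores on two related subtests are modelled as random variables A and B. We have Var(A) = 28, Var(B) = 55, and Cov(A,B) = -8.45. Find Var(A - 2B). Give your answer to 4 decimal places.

Var(A - 2B) = (1)²·Var(A) + (-2)²·Var(B) + 2·(1)·(-2)·Cov(A,B)
= 1·28 + 4·55 + -4·-8.45 = 281.8

281.8000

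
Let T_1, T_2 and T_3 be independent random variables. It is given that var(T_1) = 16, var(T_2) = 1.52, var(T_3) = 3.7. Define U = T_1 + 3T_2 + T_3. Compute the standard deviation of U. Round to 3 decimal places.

By independence, var(U) = (1)²var(T_1) + (3)²var(T_2) + (1)²var(T_3)
= (1)²·16 + (3)²·1.52 + (1)²·3.7 = 33.38
SD(U) = √33.38 ≈ 5.778

5.778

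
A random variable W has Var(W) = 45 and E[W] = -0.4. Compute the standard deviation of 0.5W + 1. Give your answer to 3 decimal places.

3.354

Var(0.5W + 1) = (0.5)²·45 = 11.25
sd(0.5W + 1) = √11.25 ≈ 3.354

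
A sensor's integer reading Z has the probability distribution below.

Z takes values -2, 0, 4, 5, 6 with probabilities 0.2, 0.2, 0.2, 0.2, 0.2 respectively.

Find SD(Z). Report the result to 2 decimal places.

E[Z] = (-2)(0.2) + (0)(0.2) + (4)(0.2) + (5)(0.2) + (6)(0.2) = 2.6
E[Z²] = (-2)²(0.2) + (0)²(0.2) + (4)²(0.2) + (5)²(0.2) + (6)²(0.2) = 16.2
V(Z) = E[Z²] − (E[Z])² = 16.2 − (2.6)² = 9.44
SD(Z) = √9.44 ≈ 3.07

3.07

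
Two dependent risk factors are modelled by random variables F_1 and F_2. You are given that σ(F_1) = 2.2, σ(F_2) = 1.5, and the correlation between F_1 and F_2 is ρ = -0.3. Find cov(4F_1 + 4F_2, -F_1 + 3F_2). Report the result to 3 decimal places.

-0.280

V(F_1) = (2.2)² = 4.84;  V(F_2) = (1.5)² = 2.25
cov(F_1,F_2) = ρ·σ(F_1)·σ(F_2) = -0.3·2.2·1.5 = -0.99
cov(4F_1 + 4F_2, -F_1 + 3F_2) = (4)(-1)V(F_1) + (4)(3)V(F_2) + [(4)(3) + (4)(-1)]cov(F_1,F_2)
= -4·4.84 + 12·2.25 + 8·-0.99 = -0.28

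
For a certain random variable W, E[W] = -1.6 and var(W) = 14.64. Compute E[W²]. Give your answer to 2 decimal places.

17.20

E[W²] = var(W) + (E[W])² = 14.64 + (-1.6)² = 17.2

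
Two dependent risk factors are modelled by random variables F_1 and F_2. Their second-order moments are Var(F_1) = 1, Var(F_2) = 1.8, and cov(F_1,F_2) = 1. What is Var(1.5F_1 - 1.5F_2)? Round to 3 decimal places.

1.800

Var(1.5F_1 - 1.5F_2) = (1.5)²·Var(F_1) + (-1.5)²·Var(F_2) + 2·(1.5)·(-1.5)·cov(F_1,F_2)
= 2.25·1 + 2.25·1.8 + -4.5·1 = 1.8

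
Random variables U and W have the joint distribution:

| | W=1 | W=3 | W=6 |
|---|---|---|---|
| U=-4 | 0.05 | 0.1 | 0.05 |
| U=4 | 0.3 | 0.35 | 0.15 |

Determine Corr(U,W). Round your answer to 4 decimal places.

-0.0980

E[U] = 2.4,  E[W] = 2.9
E[UW] = 6.4
cov(U,W) = E[UW] − E[U]E[W] = 6.4 − (2.4)(2.9) = -0.56
V(U) = 10.24,  V(W) = 3.19
ρ = -0.56 / √(10.24·3.19) ≈ -0.0980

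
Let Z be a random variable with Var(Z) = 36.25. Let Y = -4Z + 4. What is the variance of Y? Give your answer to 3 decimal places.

Var(-4Z + 4) = (-4)²·Var(Z) = 16·36.25 = 580

580.000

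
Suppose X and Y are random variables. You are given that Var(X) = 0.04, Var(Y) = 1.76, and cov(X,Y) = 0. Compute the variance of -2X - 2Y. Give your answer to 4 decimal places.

7.2000

Var(-2X - 2Y) = (-2)²·Var(X) + (-2)²·Var(Y) + 2·(-2)·(-2)·cov(X,Y)
= 4·0.04 + 4·1.76 + 8·0 = 7.2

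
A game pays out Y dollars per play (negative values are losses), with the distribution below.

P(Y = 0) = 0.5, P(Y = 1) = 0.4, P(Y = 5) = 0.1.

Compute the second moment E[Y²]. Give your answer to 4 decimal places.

E[Y²] = (0)²(0.5) + (1)²(0.4) + (5)²(0.1) = 2.9

2.9000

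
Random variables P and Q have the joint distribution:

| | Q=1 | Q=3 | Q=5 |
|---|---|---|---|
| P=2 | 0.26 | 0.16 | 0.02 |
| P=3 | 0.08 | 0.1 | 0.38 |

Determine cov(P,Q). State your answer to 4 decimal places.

E[P] = 2.56,  E[Q] = 3.12
E[PQ] = 8.52
cov(P,Q) = E[PQ] − E[P]E[Q] = 8.52 − (2.56)(3.12) = 0.5328

0.5328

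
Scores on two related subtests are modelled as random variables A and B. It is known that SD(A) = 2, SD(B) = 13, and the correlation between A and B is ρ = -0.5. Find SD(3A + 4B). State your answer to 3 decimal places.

49.275

Var(A) = (2)² = 4;  Var(B) = (13)² = 169
Cov(A,B) = ρ·SD(A)·SD(B) = -0.5·2·13 = -13
Var(3A + 4B) = (3)²·Var(A) + (4)²·Var(B) + 2·(3)·(4)·Cov(A,B)
= 9·4 + 16·169 + 24·-13 = 2428
SD(3A + 4B) = √2428 ≈ 49.275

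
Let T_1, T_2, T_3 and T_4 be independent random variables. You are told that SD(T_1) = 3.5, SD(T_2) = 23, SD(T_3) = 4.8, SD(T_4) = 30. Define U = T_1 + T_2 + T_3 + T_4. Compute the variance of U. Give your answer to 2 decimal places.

1464.29

var(T_1) = 12.25, var(T_2) = 529, var(T_3) = 23.04, var(T_4) = 900
By independence, var(U) = (1)²var(T_1) + (1)²var(T_2) + (1)²var(T_3) + (1)²var(T_4)
= (1)²·12.25 + (1)²·529 + (1)²·23.04 + (1)²·900 = 1464.29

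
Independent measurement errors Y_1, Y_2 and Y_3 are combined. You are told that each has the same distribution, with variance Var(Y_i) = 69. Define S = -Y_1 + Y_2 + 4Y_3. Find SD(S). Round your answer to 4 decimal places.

35.2420

By independence, Var(S) = (-1)²Var(Y_1) + (1)²Var(Y_2) + (4)²Var(Y_3)
= (-1)²·69 + (1)²·69 + (4)²·69 = 1242
SD(S) = √1242 ≈ 35.2420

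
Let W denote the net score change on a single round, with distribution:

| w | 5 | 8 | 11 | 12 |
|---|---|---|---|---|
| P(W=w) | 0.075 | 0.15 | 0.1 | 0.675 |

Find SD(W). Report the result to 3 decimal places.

E[W] = (5)(0.075) + (8)(0.15) + (11)(0.1) + (12)(0.675) = 10.775
E[W²] = (5)²(0.075) + (8)²(0.15) + (11)²(0.1) + (12)²(0.675) = 120.775
Var(W) = E[W²] − (E[W])² = 120.775 − (10.775)² = 4.674375
SD(W) = √4.674375 ≈ 2.162

2.162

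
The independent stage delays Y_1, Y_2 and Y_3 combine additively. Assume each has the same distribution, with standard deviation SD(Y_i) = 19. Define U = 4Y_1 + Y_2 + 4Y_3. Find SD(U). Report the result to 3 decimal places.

V(Y_i) = (19)² = 361
By independence, V(U) = (4)²V(Y_1) + (1)²V(Y_2) + (4)²V(Y_3)
= (4)²·361 + (1)²·361 + (4)²·361 = 11913
SD(U) = √11913 ≈ 109.147

109.147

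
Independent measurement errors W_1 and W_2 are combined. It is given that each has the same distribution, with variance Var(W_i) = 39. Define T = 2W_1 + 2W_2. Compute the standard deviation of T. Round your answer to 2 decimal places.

By independence, Var(T) = (2)²Var(W_1) + (2)²Var(W_2)
= (2)²·39 + (2)²·39 = 312
SD(T) = √312 ≈ 17.66

17.66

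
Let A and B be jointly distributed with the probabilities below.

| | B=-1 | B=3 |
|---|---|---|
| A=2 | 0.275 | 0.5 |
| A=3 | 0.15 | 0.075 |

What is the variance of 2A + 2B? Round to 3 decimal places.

14.598

E[A] = 2.225,  E[B] = 1.3,  E[AB] = 2.675
var(A) = 5.125 − (2.225)² = 0.174375;  var(B) = 5.6 − (1.3)² = 3.91
Cov(A,B) = 2.675 − (2.225)(1.3) = -0.2175
var(2A + 2B) = (2)²·0.174375 + (2)²·3.91 + 2·(2)·(2)·-0.2175 = 14.5975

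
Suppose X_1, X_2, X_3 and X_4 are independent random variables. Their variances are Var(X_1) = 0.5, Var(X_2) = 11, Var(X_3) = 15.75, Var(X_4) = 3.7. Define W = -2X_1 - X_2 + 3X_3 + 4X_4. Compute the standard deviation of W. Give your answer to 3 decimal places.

By independence, Var(W) = (-2)²Var(X_1) + (-1)²Var(X_2) + (3)²Var(X_3) + (4)²Var(X_4)
= (-2)²·0.5 + (-1)²·11 + (3)²·15.75 + (4)²·3.7 = 213.95
SD(W) = √213.95 ≈ 14.627

14.627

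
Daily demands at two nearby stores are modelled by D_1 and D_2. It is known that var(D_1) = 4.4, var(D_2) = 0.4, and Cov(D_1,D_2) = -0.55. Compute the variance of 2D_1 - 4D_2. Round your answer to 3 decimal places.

var(2D_1 - 4D_2) = (2)²·var(D_1) + (-4)²·var(D_2) + 2·(2)·(-4)·Cov(D_1,D_2)
= 4·4.4 + 16·0.4 + -16·-0.55 = 32.8

32.800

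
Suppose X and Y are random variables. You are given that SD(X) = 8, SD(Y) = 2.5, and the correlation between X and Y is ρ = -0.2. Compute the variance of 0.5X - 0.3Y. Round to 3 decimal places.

Var(X) = (8)² = 64;  Var(Y) = (2.5)² = 6.25
Cov(X,Y) = ρ·SD(X)·SD(Y) = -0.2·8·2.5 = -4
Var(0.5X - 0.3Y) = (0.5)²·Var(X) + (-0.3)²·Var(Y) + 2·(0.5)·(-0.3)·Cov(X,Y)
= 0.25·64 + 0.09·6.25 + -0.3·-4 = 17.7625

17.763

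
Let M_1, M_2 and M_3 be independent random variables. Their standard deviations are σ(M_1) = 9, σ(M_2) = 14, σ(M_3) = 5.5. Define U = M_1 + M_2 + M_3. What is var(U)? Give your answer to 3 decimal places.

var(M_1) = 81, var(M_2) = 196, var(M_3) = 30.25
By independence, var(U) = (1)²var(M_1) + (1)²var(M_2) + (1)²var(M_3)
= (1)²·81 + (1)²·196 + (1)²·30.25 = 307.25

307.250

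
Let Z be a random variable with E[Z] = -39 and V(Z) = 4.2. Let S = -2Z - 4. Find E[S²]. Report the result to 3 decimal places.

5492.800

E[-2Z - 4] = -2·-39 − 4 = 74
V(-2Z - 4) = (-2)²·4.2 = 16.8
E[S²] = V(S) + (E[S])² = 16.8 + (74)² = 5492.8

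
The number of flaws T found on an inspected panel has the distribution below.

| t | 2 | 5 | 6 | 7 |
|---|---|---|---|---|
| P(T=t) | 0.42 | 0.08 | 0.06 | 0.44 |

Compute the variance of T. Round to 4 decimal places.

E[T] = (2)(0.42) + (5)(0.08) + (6)(0.06) + (7)(0.44) = 4.68
E[T²] = (2)²(0.42) + (5)²(0.08) + (6)²(0.06) + (7)²(0.44) = 27.4
Var(T) = E[T²] − (E[T])² = 27.4 − (4.68)² = 5.4976

5.4976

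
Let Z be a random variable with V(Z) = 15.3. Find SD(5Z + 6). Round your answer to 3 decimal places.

19.558

V(5Z + 6) = (5)²·15.3 = 382.5
SD(5Z + 6) = √382.5 ≈ 19.558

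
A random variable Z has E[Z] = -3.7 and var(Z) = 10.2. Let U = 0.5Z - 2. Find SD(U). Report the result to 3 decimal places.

1.597

var(0.5Z - 2) = (0.5)²·10.2 = 2.55
SD(U) = √2.55 ≈ 1.597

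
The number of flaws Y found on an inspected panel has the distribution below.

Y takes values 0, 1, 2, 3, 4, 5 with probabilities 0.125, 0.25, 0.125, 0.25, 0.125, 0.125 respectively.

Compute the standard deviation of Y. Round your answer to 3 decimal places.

E[Y] = (0)(0.125) + (1)(0.25) + (2)(0.125) + (3)(0.25) + (4)(0.125) + (5)(0.125) = 2.375
E[Y²] = (0)²(0.125) + (1)²(0.25) + (2)²(0.125) + (3)²(0.25) + (4)²(0.125) + (5)²(0.125) = 8.125
V(Y) = E[Y²] − (E[Y])² = 8.125 − (2.375)² = 2.484375
SD(Y) = √2.484375 ≈ 1.576

1.576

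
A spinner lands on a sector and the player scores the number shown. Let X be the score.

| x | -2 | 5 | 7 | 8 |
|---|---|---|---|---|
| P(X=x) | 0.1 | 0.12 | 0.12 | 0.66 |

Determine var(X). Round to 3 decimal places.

9.010

E[X] = (-2)(0.1) + (5)(0.12) + (7)(0.12) + (8)(0.66) = 6.52
E[X²] = (-2)²(0.1) + (5)²(0.12) + (7)²(0.12) + (8)²(0.66) = 51.52
var(X) = E[X²] − (E[X])² = 51.52 − (6.52)² = 9.0096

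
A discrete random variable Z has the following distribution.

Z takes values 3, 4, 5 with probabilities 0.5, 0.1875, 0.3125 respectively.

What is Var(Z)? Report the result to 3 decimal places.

0.777

E[Z] = (3)(0.5) + (4)(0.1875) + (5)(0.3125) = 3.8125
E[Z²] = (3)²(0.5) + (4)²(0.1875) + (5)²(0.3125) = 15.3125
Var(Z) = E[Z²] − (E[Z])² = 15.3125 − (3.8125)² = 0.77734375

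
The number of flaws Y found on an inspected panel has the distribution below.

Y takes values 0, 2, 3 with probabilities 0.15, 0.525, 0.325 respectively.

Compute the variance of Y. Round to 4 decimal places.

E[Y] = (0)(0.15) + (2)(0.525) + (3)(0.325) = 2.025
E[Y²] = (0)²(0.15) + (2)²(0.525) + (3)²(0.325) = 5.025
V(Y) = E[Y²] − (E[Y])² = 5.025 − (2.025)² = 0.924375

0.9244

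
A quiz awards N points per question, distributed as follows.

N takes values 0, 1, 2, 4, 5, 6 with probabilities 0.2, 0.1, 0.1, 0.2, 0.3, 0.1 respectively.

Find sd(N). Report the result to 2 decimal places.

2.14

E[N] = (0)(0.2) + (1)(0.1) + (2)(0.1) + (4)(0.2) + (5)(0.3) + (6)(0.1) = 3.2
E[N²] = (0)²(0.2) + (1)²(0.1) + (2)²(0.1) + (4)²(0.2) + (5)²(0.3) + (6)²(0.1) = 14.8
var(N) = E[N²] − (E[N])² = 14.8 − (3.2)² = 4.56
sd(N) = √4.56 ≈ 2.14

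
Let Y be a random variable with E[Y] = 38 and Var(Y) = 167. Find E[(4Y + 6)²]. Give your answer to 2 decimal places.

E[4Y + 6] = 4·38 + 6 = 158
Var(4Y + 6) = (4)²·167 = 2672
E[(4Y + 6)²] = Var((4Y + 6)) + (E[(4Y + 6)])² = 2672 + (158)² = 27636

27636.00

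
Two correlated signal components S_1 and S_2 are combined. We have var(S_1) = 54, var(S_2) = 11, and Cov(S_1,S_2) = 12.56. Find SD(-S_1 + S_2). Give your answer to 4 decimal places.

6.3151

var(-S_1 + S_2) = (-1)²·var(S_1) + (1)²·var(S_2) + 2·(-1)·(1)·Cov(S_1,S_2)
= 1·54 + 1·11 + -2·12.56 = 39.88
SD(-S_1 + S_2) = √39.88 ≈ 6.3151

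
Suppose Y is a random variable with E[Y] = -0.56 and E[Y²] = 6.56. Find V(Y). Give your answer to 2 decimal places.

V(Y) = 6.56 − (-0.56)² = 6.2464

6.25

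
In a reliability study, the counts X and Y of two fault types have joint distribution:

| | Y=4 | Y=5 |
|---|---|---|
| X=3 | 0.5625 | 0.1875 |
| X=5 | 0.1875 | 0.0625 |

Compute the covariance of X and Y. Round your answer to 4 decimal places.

E[X] = 3.5,  E[Y] = 4.25
E[XY] = 14.875
Cov(X,Y) = E[XY] − E[X]E[Y] = 14.875 − (3.5)(4.25) = 0

0.0000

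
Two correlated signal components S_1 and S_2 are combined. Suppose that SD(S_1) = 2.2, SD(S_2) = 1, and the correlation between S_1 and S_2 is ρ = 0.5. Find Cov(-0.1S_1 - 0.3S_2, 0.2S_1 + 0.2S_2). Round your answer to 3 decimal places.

V(S_1) = (2.2)² = 4.84;  V(S_2) = (1)² = 1
Cov(S_1,S_2) = ρ·SD(S_1)·SD(S_2) = 0.5·2.2·1 = 1.1
Cov(-0.1S_1 - 0.3S_2, 0.2S_1 + 0.2S_2) = (-0.1)(0.2)V(S_1) + (-0.3)(0.2)V(S_2) + [(-0.1)(0.2) + (-0.3)(0.2)]Cov(S_1,S_2)
= -0.02·4.84 + -0.06·1 + -0.08·1.1 = -0.2448

-0.245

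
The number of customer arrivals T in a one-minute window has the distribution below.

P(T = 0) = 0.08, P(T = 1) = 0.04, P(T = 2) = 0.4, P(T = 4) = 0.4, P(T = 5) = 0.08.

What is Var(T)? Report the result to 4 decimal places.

E[T] = (0)(0.08) + (1)(0.04) + (2)(0.4) + (4)(0.4) + (5)(0.08) = 2.84
E[T²] = (0)²(0.08) + (1)²(0.04) + (2)²(0.4) + (4)²(0.4) + (5)²(0.08) = 10.04
Var(T) = E[T²] − (E[T])² = 10.04 − (2.84)² = 1.9744

1.9744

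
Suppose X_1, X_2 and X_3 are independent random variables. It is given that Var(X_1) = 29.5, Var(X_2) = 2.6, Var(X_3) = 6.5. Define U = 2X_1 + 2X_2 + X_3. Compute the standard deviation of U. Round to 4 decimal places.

11.6146

By independence, Var(U) = (2)²Var(X_1) + (2)²Var(X_2) + (1)²Var(X_3)
= (2)²·29.5 + (2)²·2.6 + (1)²·6.5 = 134.9
σ(U) = √134.9 ≈ 11.6146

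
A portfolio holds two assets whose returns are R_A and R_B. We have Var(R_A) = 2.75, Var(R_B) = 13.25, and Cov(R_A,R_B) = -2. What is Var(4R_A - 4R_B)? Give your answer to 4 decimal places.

Var(4R_A - 4R_B) = (4)²·Var(R_A) + (-4)²·Var(R_B) + 2·(4)·(-4)·Cov(R_A,R_B)
= 16·2.75 + 16·13.25 + -32·-2 = 320

320.0000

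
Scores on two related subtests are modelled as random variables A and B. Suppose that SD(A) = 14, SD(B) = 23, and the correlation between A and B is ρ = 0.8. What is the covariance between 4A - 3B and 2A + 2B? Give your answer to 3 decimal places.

-1090.800

Var(A) = (14)² = 196;  Var(B) = (23)² = 529
cov(A,B) = ρ·SD(A)·SD(B) = 0.8·14·23 = 257.6
cov(4A - 3B, 2A + 2B) = (4)(2)Var(A) + (-3)(2)Var(B) + [(4)(2) + (-3)(2)]cov(A,B)
= 8·196 + -6·529 + 2·257.6 = -1090.8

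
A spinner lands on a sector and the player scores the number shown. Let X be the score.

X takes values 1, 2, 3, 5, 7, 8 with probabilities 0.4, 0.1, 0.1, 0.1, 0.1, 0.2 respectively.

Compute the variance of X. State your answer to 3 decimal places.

E[X] = (1)(0.4) + (2)(0.1) + (3)(0.1) + (5)(0.1) + (7)(0.1) + (8)(0.2) = 3.7
E[X²] = (1)²(0.4) + (2)²(0.1) + (3)²(0.1) + (5)²(0.1) + (7)²(0.1) + (8)²(0.2) = 21.9
Var(X) = E[X²] − (E[X])² = 21.9 − (3.7)² = 8.21

8.210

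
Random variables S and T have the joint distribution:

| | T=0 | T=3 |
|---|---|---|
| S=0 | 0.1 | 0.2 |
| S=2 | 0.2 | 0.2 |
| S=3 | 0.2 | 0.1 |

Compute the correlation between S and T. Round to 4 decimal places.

E[S] = 1.7,  E[T] = 1.5
E[ST] = 2.1
Cov(S,T) = E[ST] − E[S]E[T] = 2.1 − (1.7)(1.5) = -0.45
var(S) = 1.41,  var(T) = 2.25
ρ = -0.45 / √(1.41·2.25) ≈ -0.2526

-0.2526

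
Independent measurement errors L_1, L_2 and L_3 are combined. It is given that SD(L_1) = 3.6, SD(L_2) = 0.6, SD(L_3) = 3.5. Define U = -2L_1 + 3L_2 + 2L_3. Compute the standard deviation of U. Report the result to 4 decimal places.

Var(L_1) = 12.96, Var(L_2) = 0.36, Var(L_3) = 12.25
By independence, Var(U) = (-2)²Var(L_1) + (3)²Var(L_2) + (2)²Var(L_3)
= (-2)²·12.96 + (3)²·0.36 + (2)²·12.25 = 104.08
SD(U) = √104.08 ≈ 10.2020

10.2020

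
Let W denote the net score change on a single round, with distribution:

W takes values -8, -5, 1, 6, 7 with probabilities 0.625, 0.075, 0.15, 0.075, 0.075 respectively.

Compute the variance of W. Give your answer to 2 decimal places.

30.34

E[W] = (-8)(0.625) + (-5)(0.075) + (1)(0.15) + (6)(0.075) + (7)(0.075) = -4.25
E[W²] = (-8)²(0.625) + (-5)²(0.075) + (1)²(0.15) + (6)²(0.075) + (7)²(0.075) = 48.4
Var(W) = E[W²] − (E[W])² = 48.4 − (-4.25)² = 30.3375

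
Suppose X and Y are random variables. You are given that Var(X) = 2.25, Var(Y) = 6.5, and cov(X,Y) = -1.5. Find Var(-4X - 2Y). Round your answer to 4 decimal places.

Var(-4X - 2Y) = (-4)²·Var(X) + (-2)²·Var(Y) + 2·(-4)·(-2)·cov(X,Y)
= 16·2.25 + 4·6.5 + 16·-1.5 = 38

38.0000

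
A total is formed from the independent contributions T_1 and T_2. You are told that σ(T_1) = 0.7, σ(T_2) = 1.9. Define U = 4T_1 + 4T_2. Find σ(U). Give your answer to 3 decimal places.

8.099

Var(T_1) = 0.49, Var(T_2) = 3.61
By independence, Var(U) = (4)²Var(T_1) + (4)²Var(T_2)
= (4)²·0.49 + (4)²·3.61 = 65.6
σ(U) = √65.6 ≈ 8.099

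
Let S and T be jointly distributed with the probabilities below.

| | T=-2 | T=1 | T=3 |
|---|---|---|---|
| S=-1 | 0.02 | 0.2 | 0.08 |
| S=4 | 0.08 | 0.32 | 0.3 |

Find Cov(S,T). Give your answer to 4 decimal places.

E[S] = 2.5,  E[T] = 1.46
E[ST] = 3.84
Cov(S,T) = E[ST] − E[S]E[T] = 3.84 − (2.5)(1.46) = 0.19

0.1900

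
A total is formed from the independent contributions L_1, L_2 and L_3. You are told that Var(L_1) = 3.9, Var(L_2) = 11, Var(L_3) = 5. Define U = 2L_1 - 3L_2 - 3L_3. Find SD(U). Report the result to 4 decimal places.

By independence, Var(U) = (2)²Var(L_1) + (-3)²Var(L_2) + (-3)²Var(L_3)
= (2)²·3.9 + (-3)²·11 + (-3)²·5 = 159.6
SD(U) = √159.6 ≈ 12.6333

12.6333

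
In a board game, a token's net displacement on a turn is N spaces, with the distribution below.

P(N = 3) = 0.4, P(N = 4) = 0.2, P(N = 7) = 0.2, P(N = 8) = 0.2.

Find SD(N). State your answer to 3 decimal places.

E[N] = (3)(0.4) + (4)(0.2) + (7)(0.2) + (8)(0.2) = 5
E[N²] = (3)²(0.4) + (4)²(0.2) + (7)²(0.2) + (8)²(0.2) = 29.4
var(N) = E[N²] − (E[N])² = 29.4 − (5)² = 4.4
SD(N) = √4.4 ≈ 2.098

2.098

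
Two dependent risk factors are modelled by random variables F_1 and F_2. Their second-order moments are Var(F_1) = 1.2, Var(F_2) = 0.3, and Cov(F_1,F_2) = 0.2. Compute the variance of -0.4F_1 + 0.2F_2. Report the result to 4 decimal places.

0.1720

Var(-0.4F_1 + 0.2F_2) = (-0.4)²·Var(F_1) + (0.2)²·Var(F_2) + 2·(-0.4)·(0.2)·Cov(F_1,F_2)
= 0.16·1.2 + 0.04·0.3 + -0.16·0.2 = 0.172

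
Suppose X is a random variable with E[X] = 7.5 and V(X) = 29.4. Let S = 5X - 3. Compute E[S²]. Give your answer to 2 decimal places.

E[5X - 3] = 5·7.5 − 3 = 34.5
V(5X - 3) = (5)²·29.4 = 735
E[S²] = V(S) + (E[S])² = 735 + (34.5)² = 1925.25

1925.25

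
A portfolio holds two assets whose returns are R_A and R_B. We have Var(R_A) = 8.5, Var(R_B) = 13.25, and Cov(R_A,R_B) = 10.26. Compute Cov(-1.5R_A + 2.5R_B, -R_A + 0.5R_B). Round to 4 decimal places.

Cov(-1.5R_A + 2.5R_B, -R_A + 0.5R_B) = (-1.5)(-1)Var(R_A) + (2.5)(0.5)Var(R_B) + [(-1.5)(0.5) + (2.5)(-1)]Cov(R_A,R_B)
= 1.5·8.5 + 1.25·13.25 + -3.25·10.26 = -4.0325

-4.0325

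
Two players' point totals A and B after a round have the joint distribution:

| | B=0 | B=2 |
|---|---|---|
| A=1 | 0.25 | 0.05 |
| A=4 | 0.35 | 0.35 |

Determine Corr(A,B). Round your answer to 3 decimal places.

E[A] = 3.1,  E[B] = 0.8
E[AB] = 2.9
Cov(A,B) = E[AB] − E[A]E[B] = 2.9 − (3.1)(0.8) = 0.42
var(A) = 1.89,  var(B) = 0.96
ρ = 0.42 / √(1.89·0.96) ≈ 0.312

0.312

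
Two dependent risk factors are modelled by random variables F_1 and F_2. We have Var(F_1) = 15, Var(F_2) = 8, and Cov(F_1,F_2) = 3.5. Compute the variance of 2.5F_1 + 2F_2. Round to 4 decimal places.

160.7500

Var(2.5F_1 + 2F_2) = (2.5)²·Var(F_1) + (2)²·Var(F_2) + 2·(2.5)·(2)·Cov(F_1,F_2)
= 6.25·15 + 4·8 + 10·3.5 = 160.75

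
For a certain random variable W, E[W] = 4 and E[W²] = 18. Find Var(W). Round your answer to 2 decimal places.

Var(W) = 18 − (4)² = 2

2.00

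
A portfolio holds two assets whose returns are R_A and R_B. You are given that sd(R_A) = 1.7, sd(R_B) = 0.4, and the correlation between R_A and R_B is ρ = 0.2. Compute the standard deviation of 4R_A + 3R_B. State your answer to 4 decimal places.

V(R_A) = (1.7)² = 2.89;  V(R_B) = (0.4)² = 0.16
Cov(R_A,R_B) = ρ·sd(R_A)·sd(R_B) = 0.2·1.7·0.4 = 0.136
V(4R_A + 3R_B) = (4)²·V(R_A) + (3)²·V(R_B) + 2·(4)·(3)·Cov(R_A,R_B)
= 16·2.89 + 9·0.16 + 24·0.136 = 50.944
sd(4R_A + 3R_B) = √50.944 ≈ 7.1375

7.1375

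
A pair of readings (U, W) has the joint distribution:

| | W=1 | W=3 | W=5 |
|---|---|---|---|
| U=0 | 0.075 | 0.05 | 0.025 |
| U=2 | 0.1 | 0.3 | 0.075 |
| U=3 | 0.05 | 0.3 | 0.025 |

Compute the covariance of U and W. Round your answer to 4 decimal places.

E[U] = 2.075,  E[W] = 2.8
E[UW] = 5.975
Cov(U,W) = E[UW] − E[U]E[W] = 5.975 − (2.075)(2.8) = 0.165

0.1650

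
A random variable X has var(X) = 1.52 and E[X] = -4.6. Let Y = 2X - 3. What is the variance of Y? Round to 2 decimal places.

6.08

var(2X - 3) = (2)²·var(X) = 4·1.52 = 6.08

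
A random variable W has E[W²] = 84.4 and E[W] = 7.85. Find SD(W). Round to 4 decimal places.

4.7726

V(W) = 84.4 − (7.85)² = 22.7775
SD(W) = √22.7775 ≈ 4.7726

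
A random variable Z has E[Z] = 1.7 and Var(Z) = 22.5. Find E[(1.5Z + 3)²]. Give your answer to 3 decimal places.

E[1.5Z + 3] = 1.5·1.7 + 3 = 5.55
Var(1.5Z + 3) = (1.5)²·22.5 = 50.625
E[(1.5Z + 3)²] = Var((1.5Z + 3)) + (E[(1.5Z + 3)])² = 50.625 + (5.55)² = 81.4275

81.428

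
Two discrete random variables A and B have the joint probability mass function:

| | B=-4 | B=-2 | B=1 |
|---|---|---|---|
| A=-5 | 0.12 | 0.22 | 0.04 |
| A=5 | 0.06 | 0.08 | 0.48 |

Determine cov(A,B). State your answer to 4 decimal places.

E[A] = 1.2,  E[B] = -0.8
E[AB] = 4.8
cov(A,B) = E[AB] − E[A]E[B] = 4.8 − (1.2)(-0.8) = 5.76

5.7600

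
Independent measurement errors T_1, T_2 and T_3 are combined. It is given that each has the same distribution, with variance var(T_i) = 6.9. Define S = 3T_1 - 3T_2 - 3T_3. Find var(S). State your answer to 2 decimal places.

By independence, var(S) = (3)²var(T_1) + (-3)²var(T_2) + (-3)²var(T_3)
= (3)²·6.9 + (-3)²·6.9 + (-3)²·6.9 = 186.3

186.30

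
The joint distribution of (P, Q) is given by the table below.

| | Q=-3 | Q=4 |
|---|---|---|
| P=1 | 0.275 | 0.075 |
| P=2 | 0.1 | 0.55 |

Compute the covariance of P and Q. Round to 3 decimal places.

1.006

E[P] = 1.65,  E[Q] = 1.375
E[PQ] = 3.275
Cov(P,Q) = E[PQ] − E[P]E[Q] = 3.275 − (1.65)(1.375) = 1.00625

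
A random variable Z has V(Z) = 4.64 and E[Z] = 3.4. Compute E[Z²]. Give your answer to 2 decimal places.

E[Z²] = V(Z) + (E[Z])² = 4.64 + (3.4)² = 16.2

16.20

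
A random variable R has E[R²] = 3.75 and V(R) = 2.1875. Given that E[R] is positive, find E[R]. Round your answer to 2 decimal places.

(E[R])² = E[R²] − V(R) = 3.75 − 2.1875 = 1.5625
E[R] = √1.5625 = 1.25

1.25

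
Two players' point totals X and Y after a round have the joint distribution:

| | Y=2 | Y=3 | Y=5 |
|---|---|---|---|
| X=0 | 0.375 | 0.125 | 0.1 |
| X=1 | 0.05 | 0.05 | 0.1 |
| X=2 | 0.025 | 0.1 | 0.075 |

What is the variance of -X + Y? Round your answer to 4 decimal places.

E[X] = 0.6,  E[Y] = 3.1,  E[XY] = 2.2
Var(X) = 1 − (0.6)² = 0.64;  Var(Y) = 11.15 − (3.1)² = 1.54
Cov(X,Y) = 2.2 − (0.6)(3.1) = 0.34
Var(-X + Y) = (-1)²·0.64 + (1)²·1.54 + 2·(-1)·(1)·0.34 = 1.5

1.5000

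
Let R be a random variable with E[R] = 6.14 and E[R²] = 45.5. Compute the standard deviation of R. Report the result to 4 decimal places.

2.7929

var(R) = 45.5 − (6.14)² = 7.8004
SD(R) = √7.8004 ≈ 2.7929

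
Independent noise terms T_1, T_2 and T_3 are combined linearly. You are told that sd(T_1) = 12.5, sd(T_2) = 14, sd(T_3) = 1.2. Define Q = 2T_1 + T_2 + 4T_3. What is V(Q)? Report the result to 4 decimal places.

V(T_1) = 156.25, V(T_2) = 196, V(T_3) = 1.44
By independence, V(Q) = (2)²V(T_1) + (1)²V(T_2) + (4)²V(T_3)
= (2)²·156.25 + (1)²·196 + (4)²·1.44 = 844.04

844.0400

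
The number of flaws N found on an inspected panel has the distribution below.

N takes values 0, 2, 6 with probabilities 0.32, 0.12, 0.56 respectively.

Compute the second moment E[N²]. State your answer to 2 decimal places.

E[N²] = (0)²(0.32) + (2)²(0.12) + (6)²(0.56) = 20.64

20.64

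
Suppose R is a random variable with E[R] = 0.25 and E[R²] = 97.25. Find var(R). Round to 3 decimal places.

97.188

var(R) = 97.25 − (0.25)² = 97.1875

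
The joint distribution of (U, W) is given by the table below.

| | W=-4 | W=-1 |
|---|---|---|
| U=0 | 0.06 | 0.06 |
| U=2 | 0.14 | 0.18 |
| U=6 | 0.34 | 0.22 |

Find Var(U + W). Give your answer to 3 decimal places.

6.716

E[U] = 4,  E[W] = -2.62,  E[UW] = -10.96
Var(U) = 21.44 − (4)² = 5.44;  Var(W) = 9.1 − (-2.62)² = 2.2356
cov(U,W) = -10.96 − (4)(-2.62) = -0.48
Var(U + W) = (1)²·5.44 + (1)²·2.2356 + 2·(1)·(1)·-0.48 = 6.7156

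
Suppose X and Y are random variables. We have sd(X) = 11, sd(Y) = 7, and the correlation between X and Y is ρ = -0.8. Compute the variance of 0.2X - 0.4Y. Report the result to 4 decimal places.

Var(X) = (11)² = 121;  Var(Y) = (7)² = 49
Cov(X,Y) = ρ·sd(X)·sd(Y) = -0.8·11·7 = -61.6
Var(0.2X - 0.4Y) = (0.2)²·Var(X) + (-0.4)²·Var(Y) + 2·(0.2)·(-0.4)·Cov(X,Y)
= 0.04·121 + 0.16·49 + -0.16·-61.6 = 22.536

22.5360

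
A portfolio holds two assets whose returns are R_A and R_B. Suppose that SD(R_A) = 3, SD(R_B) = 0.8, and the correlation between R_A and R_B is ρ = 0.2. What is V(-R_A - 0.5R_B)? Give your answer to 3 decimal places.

V(R_A) = (3)² = 9;  V(R_B) = (0.8)² = 0.64
Cov(R_A,R_B) = ρ·SD(R_A)·SD(R_B) = 0.2·3·0.8 = 0.48
V(-R_A - 0.5R_B) = (-1)²·V(R_A) + (-0.5)²·V(R_B) + 2·(-1)·(-0.5)·Cov(R_A,R_B)
= 1·9 + 0.25·0.64 + 1·0.48 = 9.64

9.640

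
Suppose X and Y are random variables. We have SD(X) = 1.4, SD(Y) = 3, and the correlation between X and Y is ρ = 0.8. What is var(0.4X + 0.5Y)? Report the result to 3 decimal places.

3.908

var(X) = (1.4)² = 1.96;  var(Y) = (3)² = 9
cov(X,Y) = ρ·SD(X)·SD(Y) = 0.8·1.4·3 = 3.36
var(0.4X + 0.5Y) = (0.4)²·var(X) + (0.5)²·var(Y) + 2·(0.4)·(0.5)·cov(X,Y)
= 0.16·1.96 + 0.25·9 + 0.4·3.36 = 3.9076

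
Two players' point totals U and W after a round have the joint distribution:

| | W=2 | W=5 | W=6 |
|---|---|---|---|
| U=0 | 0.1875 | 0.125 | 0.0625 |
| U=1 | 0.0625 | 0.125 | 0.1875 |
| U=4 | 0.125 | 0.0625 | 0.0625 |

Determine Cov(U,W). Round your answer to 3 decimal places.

E[U] = 1.375,  E[W] = 4.1875
E[UW] = 5.625
Cov(U,W) = E[UW] − E[U]E[W] = 5.625 − (1.375)(4.1875) = -0.1328125

-0.133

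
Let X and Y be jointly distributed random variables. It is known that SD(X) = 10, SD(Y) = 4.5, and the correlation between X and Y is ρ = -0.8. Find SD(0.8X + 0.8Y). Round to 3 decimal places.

5.557

var(X) = (10)² = 100;  var(Y) = (4.5)² = 20.25
Cov(X,Y) = ρ·SD(X)·SD(Y) = -0.8·10·4.5 = -36
var(0.8X + 0.8Y) = (0.8)²·var(X) + (0.8)²·var(Y) + 2·(0.8)·(0.8)·Cov(X,Y)
= 0.64·100 + 0.64·20.25 + 1.28·-36 = 30.88
SD(0.8X + 0.8Y) = √30.88 ≈ 5.557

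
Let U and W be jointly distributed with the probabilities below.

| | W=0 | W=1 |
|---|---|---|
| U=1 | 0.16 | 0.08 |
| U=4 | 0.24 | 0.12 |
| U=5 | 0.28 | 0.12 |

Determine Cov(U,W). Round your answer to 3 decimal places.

E[U] = 3.68,  E[W] = 0.32
E[UW] = 1.16
Cov(U,W) = E[UW] − E[U]E[W] = 1.16 − (3.68)(0.32) = -0.0176

-0.018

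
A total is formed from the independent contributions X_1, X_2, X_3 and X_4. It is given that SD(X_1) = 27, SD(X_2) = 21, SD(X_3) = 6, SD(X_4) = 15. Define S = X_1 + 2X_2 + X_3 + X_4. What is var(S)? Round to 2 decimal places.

2754.00

var(X_1) = 729, var(X_2) = 441, var(X_3) = 36, var(X_4) = 225
By independence, var(S) = (1)²var(X_1) + (2)²var(X_2) + (1)²var(X_3) + (1)²var(X_4)
= (1)²·729 + (2)²·441 + (1)²·36 + (1)²·225 = 2754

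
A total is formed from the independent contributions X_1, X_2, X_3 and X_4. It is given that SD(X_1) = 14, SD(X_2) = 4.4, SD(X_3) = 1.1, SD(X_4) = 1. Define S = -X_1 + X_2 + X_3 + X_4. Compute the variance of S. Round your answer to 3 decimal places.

Var(X_1) = 196, Var(X_2) = 19.36, Var(X_3) = 1.21, Var(X_4) = 1
By independence, Var(S) = (-1)²Var(X_1) + (1)²Var(X_2) + (1)²Var(X_3) + (1)²Var(X_4)
= (-1)²·196 + (1)²·19.36 + (1)²·1.21 + (1)²·1 = 217.57

217.570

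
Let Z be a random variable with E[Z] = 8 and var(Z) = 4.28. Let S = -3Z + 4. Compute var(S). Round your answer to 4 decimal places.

38.5200

var(-3Z + 4) = (-3)²·var(Z) = 9·4.28 = 38.52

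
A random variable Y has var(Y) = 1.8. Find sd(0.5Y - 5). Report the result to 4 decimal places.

0.6708

var(0.5Y - 5) = (0.5)²·1.8 = 0.45
sd(0.5Y - 5) = √0.45 ≈ 0.6708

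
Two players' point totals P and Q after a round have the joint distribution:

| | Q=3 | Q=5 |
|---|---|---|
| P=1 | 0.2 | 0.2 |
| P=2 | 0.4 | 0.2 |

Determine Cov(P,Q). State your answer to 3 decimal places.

E[P] = 1.6,  E[Q] = 3.8
E[PQ] = 6
Cov(P,Q) = E[PQ] − E[P]E[Q] = 6 − (1.6)(3.8) = -0.08

-0.080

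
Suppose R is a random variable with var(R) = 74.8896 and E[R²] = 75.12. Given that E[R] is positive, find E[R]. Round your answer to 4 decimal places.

0.4800

(E[R])² = E[R²] − var(R) = 75.12 − 74.8896 = 0.2304
E[R] = √0.2304 = 0.48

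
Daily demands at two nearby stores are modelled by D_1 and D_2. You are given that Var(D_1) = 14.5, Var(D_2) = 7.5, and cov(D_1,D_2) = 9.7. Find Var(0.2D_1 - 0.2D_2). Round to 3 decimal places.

Var(0.2D_1 - 0.2D_2) = (0.2)²·Var(D_1) + (-0.2)²·Var(D_2) + 2·(0.2)·(-0.2)·cov(D_1,D_2)
= 0.04·14.5 + 0.04·7.5 + -0.08·9.7 = 0.104

0.104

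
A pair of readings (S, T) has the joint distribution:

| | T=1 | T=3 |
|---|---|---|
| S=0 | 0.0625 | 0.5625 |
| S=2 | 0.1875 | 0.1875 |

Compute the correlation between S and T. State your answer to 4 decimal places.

E[S] = 0.75,  E[T] = 2.5
E[ST] = 1.5
cov(S,T) = E[ST] − E[S]E[T] = 1.5 − (0.75)(2.5) = -0.375
V(S) = 0.9375,  V(T) = 0.75
ρ = -0.375 / √(0.9375·0.75) ≈ -0.4472

-0.4472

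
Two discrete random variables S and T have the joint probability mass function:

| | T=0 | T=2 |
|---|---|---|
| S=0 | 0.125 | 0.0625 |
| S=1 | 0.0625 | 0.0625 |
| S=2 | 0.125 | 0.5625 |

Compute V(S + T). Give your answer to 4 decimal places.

E[S] = 1.5,  E[T] = 1.375,  E[ST] = 2.375
V(S) = 2.875 − (1.5)² = 0.625;  V(T) = 2.75 − (1.375)² = 0.859375
Cov(S,T) = 2.375 − (1.5)(1.375) = 0.3125
V(S + T) = (1)²·0.625 + (1)²·0.859375 + 2·(1)·(1)·0.3125 = 2.109375

2.1094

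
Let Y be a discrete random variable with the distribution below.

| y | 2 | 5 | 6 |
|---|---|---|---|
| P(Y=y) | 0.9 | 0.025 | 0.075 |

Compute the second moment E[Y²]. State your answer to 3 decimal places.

6.925

E[Y²] = (2)²(0.9) + (5)²(0.025) + (6)²(0.075) = 6.925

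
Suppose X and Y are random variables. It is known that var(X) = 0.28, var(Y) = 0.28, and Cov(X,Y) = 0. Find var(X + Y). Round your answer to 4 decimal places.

0.5600

var(X + Y) = (1)²·var(X) + (1)²·var(Y) + 2·(1)·(1)·Cov(X,Y)
= 1·0.28 + 1·0.28 + 2·0 = 0.56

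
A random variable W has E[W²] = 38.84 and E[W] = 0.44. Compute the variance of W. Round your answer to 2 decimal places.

Var(W) = 38.84 − (0.44)² = 38.6464

38.65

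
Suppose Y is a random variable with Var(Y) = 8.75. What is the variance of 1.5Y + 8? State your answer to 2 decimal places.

Var(1.5Y + 8) = (1.5)²·Var(Y) = 2.25·8.75 = 19.6875

19.69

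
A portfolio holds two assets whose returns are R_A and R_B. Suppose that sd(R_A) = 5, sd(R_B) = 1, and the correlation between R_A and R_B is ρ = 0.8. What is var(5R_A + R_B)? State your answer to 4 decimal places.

var(R_A) = (5)² = 25;  var(R_B) = (1)² = 1
Cov(R_A,R_B) = ρ·sd(R_A)·sd(R_B) = 0.8·5·1 = 4
var(5R_A + R_B) = (5)²·var(R_A) + (1)²·var(R_B) + 2·(5)·(1)·Cov(R_A,R_B)
= 25·25 + 1·1 + 10·4 = 666

666.0000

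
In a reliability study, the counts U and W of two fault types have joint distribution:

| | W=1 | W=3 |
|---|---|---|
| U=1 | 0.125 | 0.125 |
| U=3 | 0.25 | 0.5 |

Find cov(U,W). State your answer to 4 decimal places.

0.1250

E[U] = 2.5,  E[W] = 2.25
E[UW] = 5.75
cov(U,W) = E[UW] − E[U]E[W] = 5.75 − (2.5)(2.25) = 0.125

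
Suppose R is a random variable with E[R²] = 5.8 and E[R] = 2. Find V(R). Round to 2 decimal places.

V(R) = 5.8 − (2)² = 1.8

1.80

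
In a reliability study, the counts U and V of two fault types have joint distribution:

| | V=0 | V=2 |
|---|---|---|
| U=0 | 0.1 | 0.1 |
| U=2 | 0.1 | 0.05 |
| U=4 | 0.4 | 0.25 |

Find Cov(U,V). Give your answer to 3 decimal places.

-0.120

E[U] = 2.9,  E[V] = 0.8
E[UV] = 2.2
Cov(U,V) = E[UV] − E[U]E[V] = 2.2 − (2.9)(0.8) = -0.12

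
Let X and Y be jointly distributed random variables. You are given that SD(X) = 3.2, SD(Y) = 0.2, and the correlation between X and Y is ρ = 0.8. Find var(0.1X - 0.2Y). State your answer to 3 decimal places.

0.084

var(X) = (3.2)² = 10.24;  var(Y) = (0.2)² = 0.04
Cov(X,Y) = ρ·SD(X)·SD(Y) = 0.8·3.2·0.2 = 0.512
var(0.1X - 0.2Y) = (0.1)²·var(X) + (-0.2)²·var(Y) + 2·(0.1)·(-0.2)·Cov(X,Y)
= 0.01·10.24 + 0.04·0.04 + -0.04·0.512 = 0.08352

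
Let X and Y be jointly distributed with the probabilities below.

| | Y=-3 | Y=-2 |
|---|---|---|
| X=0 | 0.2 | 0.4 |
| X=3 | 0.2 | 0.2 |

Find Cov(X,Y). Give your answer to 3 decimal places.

-0.120

E[X] = 1.2,  E[Y] = -2.4
E[XY] = -3
Cov(X,Y) = E[XY] − E[X]E[Y] = -3 − (1.2)(-2.4) = -0.12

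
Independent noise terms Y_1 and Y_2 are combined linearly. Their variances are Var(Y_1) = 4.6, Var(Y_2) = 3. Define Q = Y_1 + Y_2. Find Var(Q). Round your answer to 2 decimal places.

By independence, Var(Q) = (1)²Var(Y_1) + (1)²Var(Y_2)
= (1)²·4.6 + (1)²·3 = 7.6

7.60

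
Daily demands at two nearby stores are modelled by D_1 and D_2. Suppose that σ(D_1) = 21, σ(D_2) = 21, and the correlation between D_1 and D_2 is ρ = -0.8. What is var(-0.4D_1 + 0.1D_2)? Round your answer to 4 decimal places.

var(D_1) = (21)² = 441;  var(D_2) = (21)² = 441
cov(D_1,D_2) = ρ·σ(D_1)·σ(D_2) = -0.8·21·21 = -352.8
var(-0.4D_1 + 0.1D_2) = (-0.4)²·var(D_1) + (0.1)²·var(D_2) + 2·(-0.4)·(0.1)·cov(D_1,D_2)
= 0.16·441 + 0.01·441 + -0.08·-352.8 = 103.194

103.1940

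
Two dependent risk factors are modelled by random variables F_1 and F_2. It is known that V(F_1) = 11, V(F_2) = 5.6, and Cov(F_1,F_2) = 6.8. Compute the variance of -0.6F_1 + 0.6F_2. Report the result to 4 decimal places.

1.0800

V(-0.6F_1 + 0.6F_2) = (-0.6)²·V(F_1) + (0.6)²·V(F_2) + 2·(-0.6)·(0.6)·Cov(F_1,F_2)
= 0.36·11 + 0.36·5.6 + -0.72·6.8 = 1.08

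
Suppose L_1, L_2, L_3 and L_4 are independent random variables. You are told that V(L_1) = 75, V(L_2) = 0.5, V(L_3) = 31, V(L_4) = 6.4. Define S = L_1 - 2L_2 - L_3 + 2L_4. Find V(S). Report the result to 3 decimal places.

By independence, V(S) = (1)²V(L_1) + (-2)²V(L_2) + (-1)²V(L_3) + (2)²V(L_4)
= (1)²·75 + (-2)²·0.5 + (-1)²·31 + (2)²·6.4 = 133.6

133.600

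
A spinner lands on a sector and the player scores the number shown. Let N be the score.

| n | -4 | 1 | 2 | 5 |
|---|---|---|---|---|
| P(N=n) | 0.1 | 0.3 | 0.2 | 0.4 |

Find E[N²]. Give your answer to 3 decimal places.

12.700

E[N²] = (-4)²(0.1) + (1)²(0.3) + (2)²(0.2) + (5)²(0.4) = 12.7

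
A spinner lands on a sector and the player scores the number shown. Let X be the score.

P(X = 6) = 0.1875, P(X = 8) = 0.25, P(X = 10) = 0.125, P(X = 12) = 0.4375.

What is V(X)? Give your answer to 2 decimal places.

5.61

E[X] = (6)(0.1875) + (8)(0.25) + (10)(0.125) + (12)(0.4375) = 9.625
E[X²] = (6)²(0.1875) + (8)²(0.25) + (10)²(0.125) + (12)²(0.4375) = 98.25
V(X) = E[X²] − (E[X])² = 98.25 − (9.625)² = 5.609375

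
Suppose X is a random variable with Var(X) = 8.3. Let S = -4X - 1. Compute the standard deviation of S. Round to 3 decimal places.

11.524

Var(-4X - 1) = (-4)²·8.3 = 132.8
SD(S) = √132.8 ≈ 11.524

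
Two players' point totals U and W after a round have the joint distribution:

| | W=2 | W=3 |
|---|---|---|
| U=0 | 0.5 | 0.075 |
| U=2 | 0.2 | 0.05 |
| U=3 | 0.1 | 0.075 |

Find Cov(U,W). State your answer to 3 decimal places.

E[U] = 1.025,  E[W] = 2.2
E[UW] = 2.375
Cov(U,W) = E[UW] − E[U]E[W] = 2.375 − (1.025)(2.2) = 0.12

0.120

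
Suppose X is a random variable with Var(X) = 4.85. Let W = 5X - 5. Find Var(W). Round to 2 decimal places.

Var(5X - 5) = (5)²·Var(X) = 25·4.85 = 121.25

121.25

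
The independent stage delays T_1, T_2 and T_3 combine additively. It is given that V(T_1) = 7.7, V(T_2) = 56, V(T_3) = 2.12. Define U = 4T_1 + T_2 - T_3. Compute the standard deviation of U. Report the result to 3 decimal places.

13.466

By independence, V(U) = (4)²V(T_1) + (1)²V(T_2) + (-1)²V(T_3)
= (4)²·7.7 + (1)²·56 + (-1)²·2.12 = 181.32
SD(U) = √181.32 ≈ 13.466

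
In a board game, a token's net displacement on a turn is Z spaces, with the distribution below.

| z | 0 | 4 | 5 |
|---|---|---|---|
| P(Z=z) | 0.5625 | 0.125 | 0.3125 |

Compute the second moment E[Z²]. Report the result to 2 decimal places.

E[Z²] = (0)²(0.5625) + (4)²(0.125) + (5)²(0.3125) = 9.8125

9.81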